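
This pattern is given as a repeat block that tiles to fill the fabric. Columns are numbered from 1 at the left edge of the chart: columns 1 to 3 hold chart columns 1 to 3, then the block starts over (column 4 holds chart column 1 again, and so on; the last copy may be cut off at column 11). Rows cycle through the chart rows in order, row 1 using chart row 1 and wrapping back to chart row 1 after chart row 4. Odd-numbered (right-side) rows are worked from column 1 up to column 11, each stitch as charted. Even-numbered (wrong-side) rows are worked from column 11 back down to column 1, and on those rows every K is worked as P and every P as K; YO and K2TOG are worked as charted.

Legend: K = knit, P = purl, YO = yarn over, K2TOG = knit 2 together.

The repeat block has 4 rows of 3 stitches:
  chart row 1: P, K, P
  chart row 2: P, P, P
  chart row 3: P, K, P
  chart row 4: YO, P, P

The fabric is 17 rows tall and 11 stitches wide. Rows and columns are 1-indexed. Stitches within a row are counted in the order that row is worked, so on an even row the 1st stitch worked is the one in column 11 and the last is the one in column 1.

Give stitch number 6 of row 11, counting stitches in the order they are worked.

Stitch:
P

Derivation:
Row 11 uses chart row ((11-1) mod 4)+1 = 3. Row 11 is odd, so RS.
Chart row 3 tiled across columns 1-11: P K P P K P P K P P K
RS row: no reversal, no swap; stitch n worked = column n.
Counting 6 along the worked row gives P.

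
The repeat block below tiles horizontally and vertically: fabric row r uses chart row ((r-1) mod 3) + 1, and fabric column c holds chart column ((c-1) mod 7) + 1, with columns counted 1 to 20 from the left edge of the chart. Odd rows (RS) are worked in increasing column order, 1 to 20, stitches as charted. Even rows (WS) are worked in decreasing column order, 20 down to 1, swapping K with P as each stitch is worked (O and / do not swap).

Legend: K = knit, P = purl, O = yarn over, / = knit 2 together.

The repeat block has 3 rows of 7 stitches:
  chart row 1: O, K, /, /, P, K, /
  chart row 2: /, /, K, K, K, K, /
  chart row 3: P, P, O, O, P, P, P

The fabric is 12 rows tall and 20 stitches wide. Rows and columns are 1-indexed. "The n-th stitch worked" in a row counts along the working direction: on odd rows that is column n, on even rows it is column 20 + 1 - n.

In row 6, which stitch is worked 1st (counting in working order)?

For row 6: chart row = ((6-1) mod 3) + 1 = 3; this is a WS (even) row.
Chart row 3 tiled across columns 1-20: P P O O P P P P P O O P P P P P O O P P
Wrong side: read the tiled row from column 20 down to 1 and exchange K with P (leave O, /).
Row 6 as worked: K K O O K K K K K O O K K K K K O O K K
The 1st stitch worked is K.

Result:
K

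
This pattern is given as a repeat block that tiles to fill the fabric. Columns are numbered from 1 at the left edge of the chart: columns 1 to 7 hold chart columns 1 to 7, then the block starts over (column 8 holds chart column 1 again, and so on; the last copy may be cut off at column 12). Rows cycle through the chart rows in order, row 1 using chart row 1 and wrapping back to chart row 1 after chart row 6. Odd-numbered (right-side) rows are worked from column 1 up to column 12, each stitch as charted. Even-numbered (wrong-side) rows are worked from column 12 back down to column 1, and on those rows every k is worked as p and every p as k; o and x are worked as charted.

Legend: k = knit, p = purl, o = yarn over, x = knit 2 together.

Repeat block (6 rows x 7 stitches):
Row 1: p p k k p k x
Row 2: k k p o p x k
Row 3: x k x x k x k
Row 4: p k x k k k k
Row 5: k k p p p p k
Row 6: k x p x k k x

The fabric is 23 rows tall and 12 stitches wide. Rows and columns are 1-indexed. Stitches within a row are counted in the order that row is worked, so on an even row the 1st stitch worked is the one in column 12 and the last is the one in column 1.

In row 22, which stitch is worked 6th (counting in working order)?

For row 22: chart row = ((22-1) mod 6) + 1 = 4; this is a WS (even) row.
Chart row 4 tiled across columns 1-12: p k x k k k k p k x k k
WS row: flip the tiled sequence (start at column 12) and apply k<->p; o and x stay.
Row 22 as worked: p p x p k p p p p x p k
The 6th stitch worked is p.

Stitch:
p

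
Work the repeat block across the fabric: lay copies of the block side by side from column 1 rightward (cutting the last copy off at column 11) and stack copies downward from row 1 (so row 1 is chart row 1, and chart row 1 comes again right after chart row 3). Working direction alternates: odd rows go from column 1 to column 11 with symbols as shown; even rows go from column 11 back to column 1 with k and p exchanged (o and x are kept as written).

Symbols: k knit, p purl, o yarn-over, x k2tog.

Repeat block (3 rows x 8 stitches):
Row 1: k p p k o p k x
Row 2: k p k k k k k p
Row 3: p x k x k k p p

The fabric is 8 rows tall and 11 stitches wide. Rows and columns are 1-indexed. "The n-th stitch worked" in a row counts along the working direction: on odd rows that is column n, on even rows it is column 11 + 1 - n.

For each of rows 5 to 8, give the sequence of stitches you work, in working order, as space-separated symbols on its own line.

Row 5: chart row 2, RS - tile across columns 1-11 and work as-is.
Row 6: chart row 3, WS - tiled (columns 1-11): p x k x k k p p p x k; work from column 11 back to 1 with k<->p swapped.
Row 7: chart row 1, RS - tile across columns 1-11 and work as-is.
Row 8: chart row 2, WS - tiled (columns 1-11): k p k k k k k p k p k; work from column 11 back to 1 with k<->p swapped.

Rows as worked:
k p k k k k k p k p k
p x k k k p p x p x k
k p p k o p k x k p p
p k p k p p p p p k p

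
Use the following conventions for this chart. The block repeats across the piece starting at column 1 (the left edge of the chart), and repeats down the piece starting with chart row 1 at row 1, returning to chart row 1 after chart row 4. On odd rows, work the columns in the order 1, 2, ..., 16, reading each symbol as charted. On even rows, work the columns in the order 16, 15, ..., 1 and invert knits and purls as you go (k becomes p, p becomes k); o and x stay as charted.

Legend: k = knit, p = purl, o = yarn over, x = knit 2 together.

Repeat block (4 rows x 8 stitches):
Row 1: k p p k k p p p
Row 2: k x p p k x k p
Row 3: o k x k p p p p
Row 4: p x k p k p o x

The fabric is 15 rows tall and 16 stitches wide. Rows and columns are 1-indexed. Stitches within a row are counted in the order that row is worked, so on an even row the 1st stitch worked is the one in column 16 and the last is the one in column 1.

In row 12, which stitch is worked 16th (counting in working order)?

For row 12: chart row = ((12-1) mod 4) + 1 = 4; this is a WS (even) row.
Chart row 4 tiled across columns 1-16: p x k p k p o x p x k p k p o x
WS row: flip the tiled sequence (start at column 16) and apply k<->p; o and x stay.
Row 12 as worked: x o k p k p x k x o k p k p x k
Stitch 16 in working order -> k

Stitch:
k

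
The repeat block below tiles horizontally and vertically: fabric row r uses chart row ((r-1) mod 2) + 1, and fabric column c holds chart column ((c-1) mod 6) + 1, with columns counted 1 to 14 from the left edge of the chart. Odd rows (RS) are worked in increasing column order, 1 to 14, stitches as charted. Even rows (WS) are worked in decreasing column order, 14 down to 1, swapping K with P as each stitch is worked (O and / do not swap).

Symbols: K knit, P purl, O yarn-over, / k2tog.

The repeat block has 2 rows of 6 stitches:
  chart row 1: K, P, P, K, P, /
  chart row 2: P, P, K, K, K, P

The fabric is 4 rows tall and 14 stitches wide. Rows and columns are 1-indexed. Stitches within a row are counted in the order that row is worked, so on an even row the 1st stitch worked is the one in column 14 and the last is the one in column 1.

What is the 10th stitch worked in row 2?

For row 2: chart row = ((2-1) mod 2) + 1 = 2; this is a WS (even) row.
Chart row 2 tiled across columns 1-14: P P K K K P P P K K K P P P
WS row: flip the tiled sequence (start at column 14) and apply K<->P; O and / stay.
Row 2 as worked: K K K P P P K K K P P P K K
Counting 10 along the worked row gives P.

Result:
P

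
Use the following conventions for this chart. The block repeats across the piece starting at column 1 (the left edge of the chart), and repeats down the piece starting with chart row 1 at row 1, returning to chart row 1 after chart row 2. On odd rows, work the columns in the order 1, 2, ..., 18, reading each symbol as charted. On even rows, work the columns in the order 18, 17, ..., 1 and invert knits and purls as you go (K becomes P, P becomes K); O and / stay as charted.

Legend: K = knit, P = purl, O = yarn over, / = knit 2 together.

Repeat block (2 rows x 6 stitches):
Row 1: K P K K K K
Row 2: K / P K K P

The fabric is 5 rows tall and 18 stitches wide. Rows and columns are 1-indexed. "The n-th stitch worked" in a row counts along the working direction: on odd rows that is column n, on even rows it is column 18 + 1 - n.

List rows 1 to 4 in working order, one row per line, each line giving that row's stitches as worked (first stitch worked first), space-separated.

Row 1: chart row 1, RS - tile across columns 1-18 and work as-is.
Row 2: chart row 2, WS - tiled (columns 1-18): K / P K K P K / P K K P K / P K K P; work from column 18 back to 1 with K<->P swapped.
Row 3: chart row 1, RS - tile across columns 1-18 and work as-is.
Row 4: chart row 2, WS - tiled (columns 1-18): K / P K K P K / P K K P K / P K K P; work from column 18 back to 1 with K<->P swapped.

Rows as worked:
K P K K K K K P K K K K K P K K K K
K P P K / P K P P K / P K P P K / P
K P K K K K K P K K K K K P K K K K
K P P K / P K P P K / P K P P K / P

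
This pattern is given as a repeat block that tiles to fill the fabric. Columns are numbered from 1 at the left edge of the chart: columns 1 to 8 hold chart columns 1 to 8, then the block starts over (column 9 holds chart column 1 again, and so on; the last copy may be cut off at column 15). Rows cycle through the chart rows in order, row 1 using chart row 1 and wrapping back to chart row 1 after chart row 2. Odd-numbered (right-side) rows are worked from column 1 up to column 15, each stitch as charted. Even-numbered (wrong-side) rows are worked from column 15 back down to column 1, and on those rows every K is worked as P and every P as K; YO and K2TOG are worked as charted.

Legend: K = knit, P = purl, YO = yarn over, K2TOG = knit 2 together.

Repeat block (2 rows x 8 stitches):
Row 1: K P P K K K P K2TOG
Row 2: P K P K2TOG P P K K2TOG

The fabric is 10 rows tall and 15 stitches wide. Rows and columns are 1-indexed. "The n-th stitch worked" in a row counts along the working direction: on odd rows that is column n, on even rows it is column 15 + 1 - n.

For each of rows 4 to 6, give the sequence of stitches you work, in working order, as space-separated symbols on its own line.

Row 4: chart row 2, WS - tiled (columns 1-15): P K P K2TOG P P K K2TOG P K P K2TOG P P K; work from column 15 back to 1 with K<->P swapped.
Row 5: chart row 1, RS - tile across columns 1-15 and work as-is.
Row 6: chart row 2, WS - tiled (columns 1-15): P K P K2TOG P P K K2TOG P K P K2TOG P P K; work from column 15 back to 1 with K<->P swapped.

== ROWS AS WORKED ==
P K K K2TOG K P K K2TOG P K K K2TOG K P K
K P P K K K P K2TOG K P P K K K P
P K K K2TOG K P K K2TOG P K K K2TOG K P K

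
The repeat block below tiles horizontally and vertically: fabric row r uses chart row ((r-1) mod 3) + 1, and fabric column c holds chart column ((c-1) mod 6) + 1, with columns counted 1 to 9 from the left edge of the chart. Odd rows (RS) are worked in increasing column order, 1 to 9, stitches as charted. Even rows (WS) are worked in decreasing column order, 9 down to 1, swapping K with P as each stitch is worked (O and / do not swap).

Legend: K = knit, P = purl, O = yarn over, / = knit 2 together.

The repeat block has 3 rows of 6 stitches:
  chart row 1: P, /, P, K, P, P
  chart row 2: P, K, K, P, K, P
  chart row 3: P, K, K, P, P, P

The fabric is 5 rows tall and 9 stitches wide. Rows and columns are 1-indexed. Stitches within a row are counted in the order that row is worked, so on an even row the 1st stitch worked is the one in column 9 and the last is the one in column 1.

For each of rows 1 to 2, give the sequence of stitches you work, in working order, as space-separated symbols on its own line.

== ROWS AS WORKED ==
P / P K P P P / P
P P K K P K P P K

Derivation:
Row 1: chart row 1, RS - tile across columns 1-9 and work as-is.
Row 2: chart row 2, WS - tiled (columns 1-9): P K K P K P P K K; work from column 9 back to 1 with K<->P swapped.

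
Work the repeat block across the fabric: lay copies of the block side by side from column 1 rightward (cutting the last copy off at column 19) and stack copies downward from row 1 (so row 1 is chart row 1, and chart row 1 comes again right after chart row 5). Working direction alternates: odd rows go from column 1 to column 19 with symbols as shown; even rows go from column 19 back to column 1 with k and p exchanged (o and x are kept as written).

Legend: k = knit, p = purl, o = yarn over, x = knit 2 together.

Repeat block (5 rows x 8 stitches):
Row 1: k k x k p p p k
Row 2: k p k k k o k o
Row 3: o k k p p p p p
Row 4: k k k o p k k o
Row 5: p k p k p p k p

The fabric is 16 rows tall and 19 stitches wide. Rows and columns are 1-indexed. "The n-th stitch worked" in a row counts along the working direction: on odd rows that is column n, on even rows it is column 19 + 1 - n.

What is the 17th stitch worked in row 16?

Stitch:
x

Derivation:
Row 16: (16-1) mod 5 = 0, so use chart row 1. Even row -> WS.
Chart row 1 tiled across columns 1-19: k k x k p p p k k k x k p p p k k k x
Wrong side: read the tiled row from column 19 down to 1 and exchange k with p (leave o, x).
Row 16 as worked: x p p p k k k p x p p p k k k p x p p
Counting 17 along the worked row gives x.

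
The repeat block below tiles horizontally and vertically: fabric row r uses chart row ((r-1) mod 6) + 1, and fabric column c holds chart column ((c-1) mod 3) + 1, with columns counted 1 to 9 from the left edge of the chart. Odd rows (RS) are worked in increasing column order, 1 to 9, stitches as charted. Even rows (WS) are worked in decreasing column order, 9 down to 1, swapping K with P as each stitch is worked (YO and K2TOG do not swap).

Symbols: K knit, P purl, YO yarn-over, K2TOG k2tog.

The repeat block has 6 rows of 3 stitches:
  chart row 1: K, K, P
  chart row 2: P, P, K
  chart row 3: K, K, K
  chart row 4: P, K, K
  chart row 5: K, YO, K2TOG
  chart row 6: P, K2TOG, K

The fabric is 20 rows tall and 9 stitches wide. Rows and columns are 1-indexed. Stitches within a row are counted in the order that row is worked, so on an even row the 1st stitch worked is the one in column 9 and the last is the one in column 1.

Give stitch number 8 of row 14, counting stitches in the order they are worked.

== STITCH ==
K

Derivation:
For row 14: chart row = ((14-1) mod 6) + 1 = 2; this is a WS (even) row.
Chart row 2 tiled across columns 1-9: P P K P P K P P K
Wrong side: read the tiled row from column 9 down to 1 and exchange K with P (leave YO, K2TOG).
Row 14 as worked: P K K P K K P K K
Stitch 8 in working order -> K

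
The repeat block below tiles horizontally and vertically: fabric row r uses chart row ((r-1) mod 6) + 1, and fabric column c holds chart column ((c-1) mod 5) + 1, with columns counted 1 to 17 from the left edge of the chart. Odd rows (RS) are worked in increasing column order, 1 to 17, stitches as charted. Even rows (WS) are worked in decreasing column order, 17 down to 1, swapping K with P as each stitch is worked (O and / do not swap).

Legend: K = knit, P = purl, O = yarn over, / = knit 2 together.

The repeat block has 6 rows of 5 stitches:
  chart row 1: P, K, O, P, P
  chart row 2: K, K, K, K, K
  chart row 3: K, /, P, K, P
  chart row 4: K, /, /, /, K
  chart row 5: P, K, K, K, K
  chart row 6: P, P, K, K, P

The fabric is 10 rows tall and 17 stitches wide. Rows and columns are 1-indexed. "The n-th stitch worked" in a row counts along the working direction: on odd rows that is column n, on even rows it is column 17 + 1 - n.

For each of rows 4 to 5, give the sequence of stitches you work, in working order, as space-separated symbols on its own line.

Result:
/ P P / / / P P / / / P P / / / P
P K K K K P K K K K P K K K K P K

Derivation:
Row 4: chart row 4, WS - tiled (columns 1-17): K / / / K K / / / K K / / / K K /; work from column 17 back to 1 with K<->P swapped.
Row 5: chart row 5, RS - tile across columns 1-17 and work as-is.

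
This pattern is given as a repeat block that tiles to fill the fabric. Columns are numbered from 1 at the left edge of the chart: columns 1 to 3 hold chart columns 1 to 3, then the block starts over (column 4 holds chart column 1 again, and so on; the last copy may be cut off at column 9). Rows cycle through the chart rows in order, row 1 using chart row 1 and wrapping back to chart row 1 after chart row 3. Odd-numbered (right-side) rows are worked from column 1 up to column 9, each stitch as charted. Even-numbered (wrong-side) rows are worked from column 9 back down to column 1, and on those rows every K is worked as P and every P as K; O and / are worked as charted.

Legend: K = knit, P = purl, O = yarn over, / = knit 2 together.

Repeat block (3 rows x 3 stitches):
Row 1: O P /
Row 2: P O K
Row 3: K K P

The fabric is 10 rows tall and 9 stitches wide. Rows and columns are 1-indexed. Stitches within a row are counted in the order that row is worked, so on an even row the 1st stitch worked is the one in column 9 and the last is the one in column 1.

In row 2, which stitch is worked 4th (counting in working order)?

For row 2: chart row = ((2-1) mod 3) + 1 = 2; this is a WS (even) row.
Chart row 2 tiled across columns 1-9: P O K P O K P O K
WS: work from column 9 back to column 1 (reverse the tiled row), swapping K<->P (O and / unchanged).
Row 2 as worked: P O K P O K P O K
Counting 4 along the worked row gives P.

Result:
P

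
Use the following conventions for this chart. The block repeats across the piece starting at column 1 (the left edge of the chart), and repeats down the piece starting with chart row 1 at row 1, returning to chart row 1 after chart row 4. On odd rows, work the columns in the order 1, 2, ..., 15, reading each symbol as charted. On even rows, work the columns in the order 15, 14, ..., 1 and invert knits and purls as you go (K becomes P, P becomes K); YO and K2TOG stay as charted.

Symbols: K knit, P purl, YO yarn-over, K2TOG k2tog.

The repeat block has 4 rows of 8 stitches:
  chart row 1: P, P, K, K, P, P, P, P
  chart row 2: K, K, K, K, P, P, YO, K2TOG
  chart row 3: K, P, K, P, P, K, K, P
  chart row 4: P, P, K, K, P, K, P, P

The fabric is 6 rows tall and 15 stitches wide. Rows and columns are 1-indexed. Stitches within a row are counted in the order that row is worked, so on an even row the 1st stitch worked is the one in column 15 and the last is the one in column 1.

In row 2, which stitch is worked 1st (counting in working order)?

Row 2: (2-1) mod 4 = 1, so use chart row 2. Even row -> WS.
Chart row 2 tiled across columns 1-15: K K K K P P YO K2TOG K K K K P P YO
WS row: flip the tiled sequence (start at column 15) and apply K<->P; YO and K2TOG stay.
Row 2 as worked: YO K K P P P P K2TOG YO K K P P P P
The 1st stitch worked is YO.

== STITCH ==
YO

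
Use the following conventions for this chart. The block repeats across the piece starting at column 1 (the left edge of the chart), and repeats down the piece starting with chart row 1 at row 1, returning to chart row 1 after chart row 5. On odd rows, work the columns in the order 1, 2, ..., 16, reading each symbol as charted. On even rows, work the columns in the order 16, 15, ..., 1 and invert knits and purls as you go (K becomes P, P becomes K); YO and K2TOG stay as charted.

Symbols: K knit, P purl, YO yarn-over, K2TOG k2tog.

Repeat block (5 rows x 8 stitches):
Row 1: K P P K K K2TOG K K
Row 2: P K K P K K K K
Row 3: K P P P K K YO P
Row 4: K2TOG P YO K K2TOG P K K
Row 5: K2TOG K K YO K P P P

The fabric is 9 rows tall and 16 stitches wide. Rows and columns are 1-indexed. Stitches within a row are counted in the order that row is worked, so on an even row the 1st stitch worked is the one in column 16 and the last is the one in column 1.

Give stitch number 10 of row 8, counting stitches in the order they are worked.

== STITCH ==
YO

Derivation:
Row 8 uses chart row ((8-1) mod 5)+1 = 3. Row 8 is even, so WS.
Chart row 3 tiled across columns 1-16: K P P P K K YO P K P P P K K YO P
WS: work from column 16 back to column 1 (reverse the tiled row), swapping K<->P (YO and K2TOG unchanged).
Row 8 as worked: K YO P P K K K P K YO P P K K K P
The 10th stitch worked is YO.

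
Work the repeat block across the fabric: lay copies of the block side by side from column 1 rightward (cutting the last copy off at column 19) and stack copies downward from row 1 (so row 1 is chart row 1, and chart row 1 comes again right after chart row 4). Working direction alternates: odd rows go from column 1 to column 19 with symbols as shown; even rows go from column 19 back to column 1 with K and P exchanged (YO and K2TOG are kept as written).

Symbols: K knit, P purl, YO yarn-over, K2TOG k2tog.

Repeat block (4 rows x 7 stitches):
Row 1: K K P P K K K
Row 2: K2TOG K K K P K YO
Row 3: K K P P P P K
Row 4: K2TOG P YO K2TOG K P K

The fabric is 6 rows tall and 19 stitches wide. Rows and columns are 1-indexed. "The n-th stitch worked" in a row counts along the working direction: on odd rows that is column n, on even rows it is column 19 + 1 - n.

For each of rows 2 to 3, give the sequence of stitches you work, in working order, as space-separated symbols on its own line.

== ROWS AS WORKED ==
K P P P K2TOG YO P K P P P K2TOG YO P K P P P K2TOG
K K P P P P K K K P P P P K K K P P P

Derivation:
Row 2: chart row 2, WS - tiled (columns 1-19): K2TOG K K K P K YO K2TOG K K K P K YO K2TOG K K K P; work from column 19 back to 1 with K<->P swapped.
Row 3: chart row 3, RS - tile across columns 1-19 and work as-is.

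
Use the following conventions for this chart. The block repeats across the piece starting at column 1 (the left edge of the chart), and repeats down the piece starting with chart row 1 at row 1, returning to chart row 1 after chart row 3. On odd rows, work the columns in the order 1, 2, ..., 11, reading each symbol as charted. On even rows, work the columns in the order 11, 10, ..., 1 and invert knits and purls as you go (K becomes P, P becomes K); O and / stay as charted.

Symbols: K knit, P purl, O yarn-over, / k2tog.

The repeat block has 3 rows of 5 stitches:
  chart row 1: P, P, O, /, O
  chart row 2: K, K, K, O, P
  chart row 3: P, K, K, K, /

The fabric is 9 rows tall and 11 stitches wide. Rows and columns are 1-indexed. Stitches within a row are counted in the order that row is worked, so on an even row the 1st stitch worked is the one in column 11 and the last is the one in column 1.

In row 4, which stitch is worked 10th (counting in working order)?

For row 4: chart row = ((4-1) mod 3) + 1 = 1; this is a WS (even) row.
Chart row 1 tiled across columns 1-11: P P O / O P P O / O P
Wrong side: read the tiled row from column 11 down to 1 and exchange K with P (leave O, /).
Row 4 as worked: K O / O K K O / O K K
The 10th stitch worked is K.

Result:
K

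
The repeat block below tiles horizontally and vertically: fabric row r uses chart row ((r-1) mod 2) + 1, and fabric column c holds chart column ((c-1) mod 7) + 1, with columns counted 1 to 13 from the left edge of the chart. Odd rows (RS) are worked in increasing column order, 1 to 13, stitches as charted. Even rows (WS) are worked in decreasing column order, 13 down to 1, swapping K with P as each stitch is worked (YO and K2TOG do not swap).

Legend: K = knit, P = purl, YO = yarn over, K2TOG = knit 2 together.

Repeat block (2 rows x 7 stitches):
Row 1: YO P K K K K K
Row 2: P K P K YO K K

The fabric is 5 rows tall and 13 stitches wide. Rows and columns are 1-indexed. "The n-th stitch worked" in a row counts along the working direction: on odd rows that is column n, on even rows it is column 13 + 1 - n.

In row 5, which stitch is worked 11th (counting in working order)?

Result:
K

Derivation:
Row 5: (5-1) mod 2 = 0, so use chart row 1. Odd row -> RS.
Chart row 1 tiled across columns 1-13: YO P K K K K K YO P K K K K
RS row: no reversal, no swap; stitch n worked = column n.
Stitch 11 in working order -> K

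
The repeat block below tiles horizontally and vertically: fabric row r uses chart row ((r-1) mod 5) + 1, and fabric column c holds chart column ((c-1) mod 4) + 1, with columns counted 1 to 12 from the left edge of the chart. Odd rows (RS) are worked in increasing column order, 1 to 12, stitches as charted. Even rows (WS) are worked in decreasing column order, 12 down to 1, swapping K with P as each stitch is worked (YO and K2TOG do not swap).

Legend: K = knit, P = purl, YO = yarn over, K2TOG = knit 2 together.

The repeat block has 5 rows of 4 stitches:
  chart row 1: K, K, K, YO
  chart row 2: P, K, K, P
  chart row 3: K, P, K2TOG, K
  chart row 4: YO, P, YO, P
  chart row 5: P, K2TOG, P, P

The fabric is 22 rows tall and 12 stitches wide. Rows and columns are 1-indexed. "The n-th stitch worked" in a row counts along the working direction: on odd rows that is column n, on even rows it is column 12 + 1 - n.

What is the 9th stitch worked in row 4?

Stitch:
K

Derivation:
For row 4: chart row = ((4-1) mod 5) + 1 = 4; this is a WS (even) row.
Chart row 4 tiled across columns 1-12: YO P YO P YO P YO P YO P YO P
WS row: flip the tiled sequence (start at column 12) and apply K<->P; YO and K2TOG stay.
Row 4 as worked: K YO K YO K YO K YO K YO K YO
Stitch 9 in working order -> K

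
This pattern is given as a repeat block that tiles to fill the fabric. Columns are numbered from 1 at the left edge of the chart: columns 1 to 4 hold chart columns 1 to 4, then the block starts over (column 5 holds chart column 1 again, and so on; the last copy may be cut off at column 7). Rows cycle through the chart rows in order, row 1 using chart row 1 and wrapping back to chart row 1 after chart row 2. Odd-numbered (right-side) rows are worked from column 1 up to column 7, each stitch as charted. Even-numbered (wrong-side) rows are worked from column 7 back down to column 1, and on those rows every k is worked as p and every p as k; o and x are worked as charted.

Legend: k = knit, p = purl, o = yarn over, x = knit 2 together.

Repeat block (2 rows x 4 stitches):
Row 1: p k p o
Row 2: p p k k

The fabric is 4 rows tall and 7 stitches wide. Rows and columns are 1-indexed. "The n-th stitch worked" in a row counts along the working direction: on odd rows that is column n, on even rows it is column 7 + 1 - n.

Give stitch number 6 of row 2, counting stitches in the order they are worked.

== STITCH ==
k

Derivation:
Row 2: (2-1) mod 2 = 1, so use chart row 2. Even row -> WS.
Chart row 2 tiled across columns 1-7: p p k k p p k
WS: work from column 7 back to column 1 (reverse the tiled row), swapping k<->p (o and x unchanged).
Row 2 as worked: p k k p p k k
Stitch 6 in working order -> k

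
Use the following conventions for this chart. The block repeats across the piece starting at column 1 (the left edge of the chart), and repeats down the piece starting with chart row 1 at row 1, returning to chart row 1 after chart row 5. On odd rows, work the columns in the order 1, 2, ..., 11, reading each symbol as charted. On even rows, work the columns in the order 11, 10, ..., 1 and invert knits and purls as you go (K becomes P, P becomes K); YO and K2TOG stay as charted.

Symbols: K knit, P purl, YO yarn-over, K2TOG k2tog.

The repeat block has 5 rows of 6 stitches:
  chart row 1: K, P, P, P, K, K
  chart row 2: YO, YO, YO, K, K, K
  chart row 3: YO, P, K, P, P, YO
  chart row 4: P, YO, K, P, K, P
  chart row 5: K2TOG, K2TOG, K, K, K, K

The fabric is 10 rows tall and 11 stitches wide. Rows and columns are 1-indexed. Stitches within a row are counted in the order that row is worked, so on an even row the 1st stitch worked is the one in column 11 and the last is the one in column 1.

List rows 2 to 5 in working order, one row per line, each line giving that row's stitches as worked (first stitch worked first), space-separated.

Row 2: chart row 2, WS - tiled (columns 1-11): YO YO YO K K K YO YO YO K K; work from column 11 back to 1 with K<->P swapped.
Row 3: chart row 3, RS - tile across columns 1-11 and work as-is.
Row 4: chart row 4, WS - tiled (columns 1-11): P YO K P K P P YO K P K; work from column 11 back to 1 with K<->P swapped.
Row 5: chart row 5, RS - tile across columns 1-11 and work as-is.

Rows as worked:
P P YO YO YO P P P YO YO YO
YO P K P P YO YO P K P P
P K P YO K K P K P YO K
K2TOG K2TOG K K K K K2TOG K2TOG K K K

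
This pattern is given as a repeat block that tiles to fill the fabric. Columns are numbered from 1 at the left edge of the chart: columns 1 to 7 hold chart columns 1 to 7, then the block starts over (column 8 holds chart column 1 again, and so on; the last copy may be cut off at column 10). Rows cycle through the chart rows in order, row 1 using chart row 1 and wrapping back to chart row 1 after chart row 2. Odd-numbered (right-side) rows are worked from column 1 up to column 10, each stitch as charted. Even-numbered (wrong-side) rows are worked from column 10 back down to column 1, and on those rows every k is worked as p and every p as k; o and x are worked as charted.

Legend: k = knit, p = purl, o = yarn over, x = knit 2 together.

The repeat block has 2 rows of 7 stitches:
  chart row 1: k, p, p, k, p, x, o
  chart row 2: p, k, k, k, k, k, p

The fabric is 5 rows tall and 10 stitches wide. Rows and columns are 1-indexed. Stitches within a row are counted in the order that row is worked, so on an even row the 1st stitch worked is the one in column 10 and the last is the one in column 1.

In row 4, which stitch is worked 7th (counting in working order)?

Stitch:
p

Derivation:
Row 4 uses chart row ((4-1) mod 2)+1 = 2. Row 4 is even, so WS.
Chart row 2 tiled across columns 1-10: p k k k k k p p k k
Wrong side: read the tiled row from column 10 down to 1 and exchange k with p (leave o, x).
Row 4 as worked: p p k k p p p p p k
The 7th stitch worked is p.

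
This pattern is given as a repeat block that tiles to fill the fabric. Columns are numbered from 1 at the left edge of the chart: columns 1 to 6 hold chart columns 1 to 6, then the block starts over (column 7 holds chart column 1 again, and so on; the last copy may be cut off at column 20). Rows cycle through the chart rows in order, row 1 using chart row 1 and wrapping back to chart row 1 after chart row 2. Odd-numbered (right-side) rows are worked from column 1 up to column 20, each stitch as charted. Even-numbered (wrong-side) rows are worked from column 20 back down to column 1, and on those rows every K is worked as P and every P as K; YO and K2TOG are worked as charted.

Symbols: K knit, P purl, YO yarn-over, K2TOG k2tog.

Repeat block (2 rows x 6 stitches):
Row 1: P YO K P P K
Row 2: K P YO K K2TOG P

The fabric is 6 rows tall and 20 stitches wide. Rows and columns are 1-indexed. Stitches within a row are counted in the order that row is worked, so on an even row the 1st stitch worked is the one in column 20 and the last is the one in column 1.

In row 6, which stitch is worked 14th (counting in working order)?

Result:
P

Derivation:
Row 6: (6-1) mod 2 = 1, so use chart row 2. Even row -> WS.
Chart row 2 tiled across columns 1-20: K P YO K K2TOG P K P YO K K2TOG P K P YO K K2TOG P K P
WS: work from column 20 back to column 1 (reverse the tiled row), swapping K<->P (YO and K2TOG unchanged).
Row 6 as worked: K P K K2TOG P YO K P K K2TOG P YO K P K K2TOG P YO K P
The 14th stitch worked is P.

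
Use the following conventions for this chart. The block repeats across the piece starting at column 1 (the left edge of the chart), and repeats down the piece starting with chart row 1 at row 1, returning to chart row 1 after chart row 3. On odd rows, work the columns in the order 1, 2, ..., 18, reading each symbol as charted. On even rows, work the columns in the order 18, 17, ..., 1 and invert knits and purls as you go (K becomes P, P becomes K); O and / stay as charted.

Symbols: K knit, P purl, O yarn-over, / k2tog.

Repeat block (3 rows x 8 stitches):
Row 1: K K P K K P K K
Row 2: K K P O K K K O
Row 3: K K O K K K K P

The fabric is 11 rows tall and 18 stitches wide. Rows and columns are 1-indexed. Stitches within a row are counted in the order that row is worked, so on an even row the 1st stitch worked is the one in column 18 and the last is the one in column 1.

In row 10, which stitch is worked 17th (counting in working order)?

Stitch:
P

Derivation:
Row 10 uses chart row ((10-1) mod 3)+1 = 1. Row 10 is even, so WS.
Chart row 1 tiled across columns 1-18: K K P K K P K K K K P K K P K K K K
WS: work from column 18 back to column 1 (reverse the tiled row), swapping K<->P (O and / unchanged).
Row 10 as worked: P P P P K P P K P P P P K P P K P P
The 17th stitch worked is P.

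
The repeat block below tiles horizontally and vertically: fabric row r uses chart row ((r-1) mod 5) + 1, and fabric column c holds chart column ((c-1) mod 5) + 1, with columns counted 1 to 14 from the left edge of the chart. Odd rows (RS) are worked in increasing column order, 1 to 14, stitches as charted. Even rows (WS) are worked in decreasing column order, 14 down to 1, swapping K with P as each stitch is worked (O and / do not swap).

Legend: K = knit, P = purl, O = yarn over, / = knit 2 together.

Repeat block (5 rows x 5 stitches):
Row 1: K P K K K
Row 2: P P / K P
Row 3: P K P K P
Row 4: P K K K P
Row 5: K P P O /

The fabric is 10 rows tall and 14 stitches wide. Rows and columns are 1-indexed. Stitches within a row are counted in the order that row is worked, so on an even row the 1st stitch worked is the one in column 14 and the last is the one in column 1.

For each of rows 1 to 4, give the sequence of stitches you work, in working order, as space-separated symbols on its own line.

Row 1: chart row 1, RS - tile across columns 1-14 and work as-is.
Row 2: chart row 2, WS - tiled (columns 1-14): P P / K P P P / K P P P / K; work from column 14 back to 1 with K<->P swapped.
Row 3: chart row 3, RS - tile across columns 1-14 and work as-is.
Row 4: chart row 4, WS - tiled (columns 1-14): P K K K P P K K K P P K K K; work from column 14 back to 1 with K<->P swapped.

Result:
K P K K K K P K K K K P K K
P / K K K P / K K K P / K K
P K P K P P K P K P P K P K
P P P K K P P P K K P P P K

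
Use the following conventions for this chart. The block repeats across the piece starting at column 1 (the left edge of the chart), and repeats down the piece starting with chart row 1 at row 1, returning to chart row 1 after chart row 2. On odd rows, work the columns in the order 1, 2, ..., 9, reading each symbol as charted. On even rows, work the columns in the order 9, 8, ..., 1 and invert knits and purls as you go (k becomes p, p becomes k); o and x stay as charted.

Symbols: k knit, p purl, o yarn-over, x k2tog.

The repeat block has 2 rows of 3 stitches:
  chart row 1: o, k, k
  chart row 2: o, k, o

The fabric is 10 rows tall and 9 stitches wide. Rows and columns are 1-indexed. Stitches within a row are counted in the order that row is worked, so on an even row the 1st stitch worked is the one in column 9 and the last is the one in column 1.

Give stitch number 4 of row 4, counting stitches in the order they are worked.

Row 4 uses chart row ((4-1) mod 2)+1 = 2. Row 4 is even, so WS.
Chart row 2 tiled across columns 1-9: o k o o k o o k o
WS: work from column 9 back to column 1 (reverse the tiled row), swapping k<->p (o and x unchanged).
Row 4 as worked: o p o o p o o p o
Stitch 4 in working order -> o

Stitch:
o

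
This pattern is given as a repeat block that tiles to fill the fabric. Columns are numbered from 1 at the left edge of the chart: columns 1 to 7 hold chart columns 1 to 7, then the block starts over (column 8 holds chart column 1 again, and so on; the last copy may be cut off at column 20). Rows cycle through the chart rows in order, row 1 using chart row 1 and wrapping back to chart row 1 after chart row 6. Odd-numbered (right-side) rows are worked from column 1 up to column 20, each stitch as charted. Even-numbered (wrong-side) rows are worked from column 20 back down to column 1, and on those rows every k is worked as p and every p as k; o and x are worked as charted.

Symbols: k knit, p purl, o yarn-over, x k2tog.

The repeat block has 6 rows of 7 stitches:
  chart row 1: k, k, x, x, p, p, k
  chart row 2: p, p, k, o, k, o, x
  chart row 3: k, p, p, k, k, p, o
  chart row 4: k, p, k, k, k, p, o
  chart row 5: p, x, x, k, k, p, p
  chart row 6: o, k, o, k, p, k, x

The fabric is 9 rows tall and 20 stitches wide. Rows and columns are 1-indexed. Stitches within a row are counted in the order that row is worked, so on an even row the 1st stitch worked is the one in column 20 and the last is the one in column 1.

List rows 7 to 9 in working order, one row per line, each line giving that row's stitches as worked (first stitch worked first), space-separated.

Rows as worked:
k k x x p p k k k x x p p k k k x x p p
o p o p k k x o p o p k k x o p o p k k
k p p k k p o k p p k k p o k p p k k p

Derivation:
Row 7: chart row 1, RS - tile across columns 1-20 and work as-is.
Row 8: chart row 2, WS - tiled (columns 1-20): p p k o k o x p p k o k o x p p k o k o; work from column 20 back to 1 with k<->p swapped.
Row 9: chart row 3, RS - tile across columns 1-20 and work as-is.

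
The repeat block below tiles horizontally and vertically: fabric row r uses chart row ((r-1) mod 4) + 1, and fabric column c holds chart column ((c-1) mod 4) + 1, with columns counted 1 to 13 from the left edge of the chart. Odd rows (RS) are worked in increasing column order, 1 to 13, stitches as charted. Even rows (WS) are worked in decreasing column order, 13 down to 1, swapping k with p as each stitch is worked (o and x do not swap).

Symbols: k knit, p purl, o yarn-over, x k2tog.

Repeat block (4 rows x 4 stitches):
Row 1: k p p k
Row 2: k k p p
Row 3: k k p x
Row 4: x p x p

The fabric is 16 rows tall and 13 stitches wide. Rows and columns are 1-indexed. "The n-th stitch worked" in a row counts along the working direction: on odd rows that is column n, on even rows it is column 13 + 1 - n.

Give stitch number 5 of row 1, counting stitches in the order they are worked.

Row 1: (1-1) mod 4 = 0, so use chart row 1. Odd row -> RS.
Chart row 1 tiled across columns 1-13: k p p k k p p k k p p k k
Right side: take the tiled row as-is (worked left to right from column 1).
Stitch 5 in working order -> k

Result:
k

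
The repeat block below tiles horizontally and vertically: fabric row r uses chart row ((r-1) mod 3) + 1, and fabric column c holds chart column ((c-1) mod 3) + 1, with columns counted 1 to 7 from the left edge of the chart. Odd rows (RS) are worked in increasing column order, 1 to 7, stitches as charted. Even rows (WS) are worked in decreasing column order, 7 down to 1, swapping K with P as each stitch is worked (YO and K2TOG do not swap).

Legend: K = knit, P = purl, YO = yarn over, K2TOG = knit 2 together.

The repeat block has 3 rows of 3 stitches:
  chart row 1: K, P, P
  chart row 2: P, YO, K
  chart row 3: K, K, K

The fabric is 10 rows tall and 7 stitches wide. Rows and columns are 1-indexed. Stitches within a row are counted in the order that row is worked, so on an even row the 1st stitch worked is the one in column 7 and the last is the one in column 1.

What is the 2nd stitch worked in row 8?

Row 8: (8-1) mod 3 = 1, so use chart row 2. Even row -> WS.
Chart row 2 tiled across columns 1-7: P YO K P YO K P
WS: work from column 7 back to column 1 (reverse the tiled row), swapping K<->P (YO and K2TOG unchanged).
Row 8 as worked: K P YO K P YO K
The 2nd stitch worked is P.

Result:
P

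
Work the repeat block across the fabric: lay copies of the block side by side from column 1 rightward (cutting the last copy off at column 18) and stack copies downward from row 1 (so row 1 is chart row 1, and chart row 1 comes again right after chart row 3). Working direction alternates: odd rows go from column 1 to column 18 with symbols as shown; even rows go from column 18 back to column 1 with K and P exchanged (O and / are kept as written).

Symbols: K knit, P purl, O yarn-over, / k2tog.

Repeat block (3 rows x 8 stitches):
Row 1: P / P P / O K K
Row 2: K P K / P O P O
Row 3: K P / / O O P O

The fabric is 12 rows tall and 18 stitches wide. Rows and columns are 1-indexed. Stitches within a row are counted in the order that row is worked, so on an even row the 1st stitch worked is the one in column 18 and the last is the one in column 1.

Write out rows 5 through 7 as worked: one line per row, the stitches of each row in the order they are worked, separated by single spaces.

Rows as worked:
K P K / P O P O K P K / P O P O K P
K P O K O O / / K P O K O O / / K P
P / P P / O K K P / P P / O K K P /

Derivation:
Row 5: chart row 2, RS - tile across columns 1-18 and work as-is.
Row 6: chart row 3, WS - tiled (columns 1-18): K P / / O O P O K P / / O O P O K P; work from column 18 back to 1 with K<->P swapped.
Row 7: chart row 1, RS - tile across columns 1-18 and work as-is.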